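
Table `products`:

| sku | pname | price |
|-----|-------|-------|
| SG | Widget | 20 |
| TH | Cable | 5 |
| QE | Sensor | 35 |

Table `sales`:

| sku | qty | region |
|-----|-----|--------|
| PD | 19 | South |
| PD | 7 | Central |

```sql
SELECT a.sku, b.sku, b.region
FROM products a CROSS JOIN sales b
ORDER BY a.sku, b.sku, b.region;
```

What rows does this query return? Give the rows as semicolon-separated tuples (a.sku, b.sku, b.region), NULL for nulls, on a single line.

(QE, PD, Central); (QE, PD, South); (SG, PD, Central); (SG, PD, South); (TH, PD, Central); (TH, PD, South)

CROSS JOIN pairs every row of `products` with every row of `sales`: 3 × 2 = 6 rows.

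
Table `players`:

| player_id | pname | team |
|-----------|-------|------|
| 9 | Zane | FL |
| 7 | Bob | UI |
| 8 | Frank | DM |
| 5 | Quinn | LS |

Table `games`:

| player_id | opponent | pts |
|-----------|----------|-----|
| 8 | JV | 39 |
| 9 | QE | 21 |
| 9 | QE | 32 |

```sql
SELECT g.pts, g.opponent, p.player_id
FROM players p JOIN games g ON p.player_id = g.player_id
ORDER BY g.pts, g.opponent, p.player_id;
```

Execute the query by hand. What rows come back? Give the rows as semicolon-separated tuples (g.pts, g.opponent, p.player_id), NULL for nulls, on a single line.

(21, QE, 9); (32, QE, 9); (39, JV, 8)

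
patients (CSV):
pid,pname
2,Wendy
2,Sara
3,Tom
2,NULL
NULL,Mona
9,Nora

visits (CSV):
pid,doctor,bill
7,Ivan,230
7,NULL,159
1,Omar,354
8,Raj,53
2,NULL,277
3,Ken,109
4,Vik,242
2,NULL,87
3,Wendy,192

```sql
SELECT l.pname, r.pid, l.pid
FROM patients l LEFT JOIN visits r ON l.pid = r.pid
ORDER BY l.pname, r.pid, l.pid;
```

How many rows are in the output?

LEFT JOIN keeps every row from `patients`; unmatched rows get NULL for `visits`'s columns.
Matching on l.pid = r.pid. A NULL in a compared column never satisfies the condition.
Matched pairs: 8; unmatched l rows kept: 2.
Total: 8 matched + 2 padded = 10 rows.

10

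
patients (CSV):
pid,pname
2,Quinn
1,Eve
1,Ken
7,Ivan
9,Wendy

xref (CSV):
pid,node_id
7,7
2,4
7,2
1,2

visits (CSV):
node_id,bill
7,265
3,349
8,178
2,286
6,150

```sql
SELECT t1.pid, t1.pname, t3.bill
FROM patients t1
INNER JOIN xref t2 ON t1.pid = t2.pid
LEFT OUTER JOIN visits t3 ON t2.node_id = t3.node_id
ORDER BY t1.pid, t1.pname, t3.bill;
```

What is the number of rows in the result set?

5

Step 1 — t1 INNER JOIN t2 on pid → 5 row(s).
Then LEFT JOIN `visits t3` on node_id: each of those 5 rows is kept; rows whose t2.node_id has no match in t3 get NULL for t3's columns.
Result: 5 row(s).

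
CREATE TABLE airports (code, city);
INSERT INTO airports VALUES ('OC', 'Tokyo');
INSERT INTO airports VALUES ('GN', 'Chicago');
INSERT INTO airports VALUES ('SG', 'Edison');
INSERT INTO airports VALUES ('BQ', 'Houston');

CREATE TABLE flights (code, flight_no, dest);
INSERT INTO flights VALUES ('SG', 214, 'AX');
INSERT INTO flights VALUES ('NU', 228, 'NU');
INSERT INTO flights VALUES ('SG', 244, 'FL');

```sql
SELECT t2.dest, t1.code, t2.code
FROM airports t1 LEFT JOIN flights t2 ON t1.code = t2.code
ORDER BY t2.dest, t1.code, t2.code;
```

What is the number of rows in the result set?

LEFT JOIN keeps every row from `airports`; unmatched rows get NULL for `flights`'s columns.
Matching on t1.code = t2.code.
Matched pairs: 2; unmatched t1 rows kept: 3.
Total: 2 matched + 3 padded = 5 rows.

5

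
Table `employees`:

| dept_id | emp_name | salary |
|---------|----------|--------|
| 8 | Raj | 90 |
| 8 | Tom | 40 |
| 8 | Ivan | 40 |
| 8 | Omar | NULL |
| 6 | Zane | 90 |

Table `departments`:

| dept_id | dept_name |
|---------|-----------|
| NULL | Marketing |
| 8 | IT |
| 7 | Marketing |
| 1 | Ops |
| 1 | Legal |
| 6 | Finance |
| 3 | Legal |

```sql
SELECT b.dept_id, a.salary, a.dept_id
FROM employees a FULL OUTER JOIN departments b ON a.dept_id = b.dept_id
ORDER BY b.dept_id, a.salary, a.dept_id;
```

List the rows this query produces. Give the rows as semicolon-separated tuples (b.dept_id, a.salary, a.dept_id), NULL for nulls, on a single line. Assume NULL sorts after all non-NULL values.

FULL OUTER JOIN keeps every row from both sides; unmatched rows get NULL for the other side's columns.
Matching on a.dept_id = b.dept_id. A NULL in a compared column never satisfies the condition.
Matched pairs: 5; unmatched a rows kept: 0; unmatched b rows kept: 5.

(1, NULL, NULL); (1, NULL, NULL); (3, NULL, NULL); (6, 90, 6); (7, NULL, NULL); (8, 40, 8); (8, 40, 8); (8, 90, 8); (8, NULL, 8); (NULL, NULL, NULL)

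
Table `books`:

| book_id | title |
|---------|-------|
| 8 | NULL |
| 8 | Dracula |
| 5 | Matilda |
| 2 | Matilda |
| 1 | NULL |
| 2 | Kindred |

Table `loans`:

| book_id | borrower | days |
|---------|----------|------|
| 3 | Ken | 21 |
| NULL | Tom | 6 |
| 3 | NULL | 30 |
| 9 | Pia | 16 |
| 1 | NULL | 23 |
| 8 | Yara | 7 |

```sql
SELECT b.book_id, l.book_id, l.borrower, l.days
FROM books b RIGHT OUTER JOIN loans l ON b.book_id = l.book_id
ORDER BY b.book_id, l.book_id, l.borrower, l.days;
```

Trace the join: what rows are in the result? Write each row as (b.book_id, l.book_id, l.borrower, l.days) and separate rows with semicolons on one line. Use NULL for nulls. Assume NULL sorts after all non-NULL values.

RIGHT JOIN keeps every row from `loans`; unmatched rows get NULL for `books`'s columns.
Matching on b.book_id = l.book_id. A NULL in a compared column never satisfies the condition.
- book_id=8: 1 matching l row(s), so 1 row(s) emitted.
- book_id=8: 1 matching l row(s), so 1 row(s) emitted.
- book_id=5: no matching l row.
- book_id=2: no matching l row.
- book_id=1: 1 matching l row(s), so 1 row(s) emitted.
- book_id=2: no matching l row.
- 4 l row(s) had no b match → kept, b columns NULL.
After projecting and ordering:
b.book_id | l.book_id | l.borrower | l.days
1 | 1 | NULL | 23
8 | 8 | Yara | 7
8 | 8 | Yara | 7
NULL | 3 | Ken | 21
NULL | 3 | NULL | 30
NULL | 9 | Pia | 16
NULL | NULL | Tom | 6

(1, 1, NULL, 23); (8, 8, Yara, 7); (8, 8, Yara, 7); (NULL, 3, Ken, 21); (NULL, 3, NULL, 30); (NULL, 9, Pia, 16); (NULL, NULL, Tom, 6)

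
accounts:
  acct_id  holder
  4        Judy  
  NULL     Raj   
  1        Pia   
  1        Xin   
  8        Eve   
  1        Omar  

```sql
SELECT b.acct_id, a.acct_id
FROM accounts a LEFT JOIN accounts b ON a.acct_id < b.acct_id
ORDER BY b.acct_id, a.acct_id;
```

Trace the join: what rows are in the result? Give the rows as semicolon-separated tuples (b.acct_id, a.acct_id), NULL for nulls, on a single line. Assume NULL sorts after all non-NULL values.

(4, 1); (4, 1); (4, 1); (8, 1); (8, 1); (8, 1); (8, 4); (NULL, 8); (NULL, NULL)

LEFT JOIN keeps every row from `accounts a`; unmatched rows get NULL for `accounts b`'s columns.
Matching on a.acct_id < b.acct_id. A NULL in a compared column never satisfies the condition.
- a[0] acct_id=4 → 1 match(es) in b → 1 row(s).
- a[1] acct_id=NULL → no match; kept with NULLs on the b side.
- a[2] acct_id=1 → 2 match(es) in b → 2 row(s).
- a[3] acct_id=1 → 2 match(es) in b → 2 row(s).
- a[4] acct_id=8 → no match; kept with NULLs on the b side.
- a[5] acct_id=1 → 2 match(es) in b → 2 row(s).
After projecting and ordering:
b.acct_id | a.acct_id
4 | 1
4 | 1
4 | 1
8 | 1
8 | 1
8 | 1
8 | 4
NULL | 8
NULL | NULL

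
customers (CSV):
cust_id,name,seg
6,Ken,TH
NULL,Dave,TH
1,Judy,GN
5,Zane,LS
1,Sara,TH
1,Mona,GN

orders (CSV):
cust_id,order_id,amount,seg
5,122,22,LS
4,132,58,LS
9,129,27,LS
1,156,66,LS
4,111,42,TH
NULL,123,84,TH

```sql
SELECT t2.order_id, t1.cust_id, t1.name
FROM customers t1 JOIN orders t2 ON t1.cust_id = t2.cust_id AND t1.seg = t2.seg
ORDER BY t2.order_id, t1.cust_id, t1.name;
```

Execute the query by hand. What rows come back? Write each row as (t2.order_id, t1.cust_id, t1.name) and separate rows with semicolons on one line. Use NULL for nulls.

INNER JOIN keeps only pairs where the ON condition holds.
Matching on t1.cust_id = t2.cust_id AND t1.seg = t2.seg. A NULL in a compared column never satisfies the condition.
Matched pairs: 1.

(122, 5, Zane)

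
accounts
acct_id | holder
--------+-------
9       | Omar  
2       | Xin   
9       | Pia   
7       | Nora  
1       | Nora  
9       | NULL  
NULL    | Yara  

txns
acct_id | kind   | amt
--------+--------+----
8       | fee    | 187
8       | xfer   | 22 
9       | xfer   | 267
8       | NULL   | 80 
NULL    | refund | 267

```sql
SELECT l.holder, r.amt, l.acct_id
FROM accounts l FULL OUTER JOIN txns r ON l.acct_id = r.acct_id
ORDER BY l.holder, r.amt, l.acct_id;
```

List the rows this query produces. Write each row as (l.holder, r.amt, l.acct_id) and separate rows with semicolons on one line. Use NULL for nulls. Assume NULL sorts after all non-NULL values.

FULL OUTER JOIN keeps every row from both sides; unmatched rows get NULL for the other side's columns.
Matching on l.acct_id = r.acct_id. A NULL in a compared column never satisfies the condition.
Matched pairs: 3; unmatched l rows kept: 4; unmatched r rows kept: 4.

(Nora, NULL, 1); (Nora, NULL, 7); (Omar, 267, 9); (Pia, 267, 9); (Xin, NULL, 2); (Yara, NULL, NULL); (NULL, 22, NULL); (NULL, 80, NULL); (NULL, 187, NULL); (NULL, 267, 9); (NULL, 267, NULL)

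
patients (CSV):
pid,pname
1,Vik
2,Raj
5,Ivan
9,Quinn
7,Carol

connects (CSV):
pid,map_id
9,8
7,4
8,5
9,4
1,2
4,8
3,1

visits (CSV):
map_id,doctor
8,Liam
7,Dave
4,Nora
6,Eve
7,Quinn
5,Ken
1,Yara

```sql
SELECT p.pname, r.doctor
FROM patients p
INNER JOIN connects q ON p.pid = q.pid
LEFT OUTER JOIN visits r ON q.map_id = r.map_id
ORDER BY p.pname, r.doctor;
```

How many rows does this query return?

4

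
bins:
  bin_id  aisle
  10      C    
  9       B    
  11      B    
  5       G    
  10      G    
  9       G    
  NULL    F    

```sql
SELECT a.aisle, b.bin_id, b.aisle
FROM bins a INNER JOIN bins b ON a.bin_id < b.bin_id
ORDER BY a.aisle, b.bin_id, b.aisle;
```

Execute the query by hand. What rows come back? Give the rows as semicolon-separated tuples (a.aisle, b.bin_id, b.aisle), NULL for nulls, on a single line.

(B, 10, C); (B, 10, G); (B, 11, B); (C, 11, B); (G, 9, B); (G, 9, G); (G, 10, C); (G, 10, C); (G, 10, G); (G, 10, G); (G, 11, B); (G, 11, B); (G, 11, B)

INNER JOIN keeps only pairs where the ON condition holds.
Matching on a.bin_id < b.bin_id. A NULL in a compared column never satisfies the condition.
Matched pairs: 13.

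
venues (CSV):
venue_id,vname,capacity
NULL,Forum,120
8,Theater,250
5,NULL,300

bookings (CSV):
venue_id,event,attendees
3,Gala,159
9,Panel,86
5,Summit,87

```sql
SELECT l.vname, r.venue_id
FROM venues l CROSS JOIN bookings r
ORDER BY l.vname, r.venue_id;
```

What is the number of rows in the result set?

CROSS JOIN pairs every row of `venues` with every row of `bookings`: 3 × 3 = 9 rows.

9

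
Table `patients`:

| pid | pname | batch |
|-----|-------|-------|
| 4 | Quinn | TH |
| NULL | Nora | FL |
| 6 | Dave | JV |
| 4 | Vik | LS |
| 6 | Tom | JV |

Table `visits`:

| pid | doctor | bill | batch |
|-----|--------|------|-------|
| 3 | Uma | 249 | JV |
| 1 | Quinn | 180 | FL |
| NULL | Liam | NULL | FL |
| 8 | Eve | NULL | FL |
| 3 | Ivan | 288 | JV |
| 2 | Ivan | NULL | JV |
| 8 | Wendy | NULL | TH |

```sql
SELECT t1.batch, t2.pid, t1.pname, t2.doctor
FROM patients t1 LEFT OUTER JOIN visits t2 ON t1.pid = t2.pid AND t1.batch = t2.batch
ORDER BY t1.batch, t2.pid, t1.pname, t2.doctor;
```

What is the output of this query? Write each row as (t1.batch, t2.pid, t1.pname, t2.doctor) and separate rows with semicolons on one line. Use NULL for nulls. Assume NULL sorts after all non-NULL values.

LEFT JOIN keeps every row from `patients`; unmatched rows get NULL for `visits`'s columns.
Matching on t1.pid = t2.pid AND t1.batch = t2.batch. A NULL in a compared column never satisfies the condition.
- pid=4, batch=TH: no t2 row matches, row kept with t2 columns NULL.
- pid=NULL, batch=FL: no t2 row matches, row kept with t2 columns NULL.
- pid=6, batch=JV: no t2 row matches, row kept with t2 columns NULL.
- pid=4, batch=LS: no t2 row matches, row kept with t2 columns NULL.
- pid=6, batch=JV: no t2 row matches, row kept with t2 columns NULL.
After projecting and ordering:
t1.batch | t2.pid | t1.pname | t2.doctor
FL | NULL | Nora | NULL
JV | NULL | Dave | NULL
JV | NULL | Tom | NULL
LS | NULL | Vik | NULL
TH | NULL | Quinn | NULL

(FL, NULL, Nora, NULL); (JV, NULL, Dave, NULL); (JV, NULL, Tom, NULL); (LS, NULL, Vik, NULL); (TH, NULL, Quinn, NULL)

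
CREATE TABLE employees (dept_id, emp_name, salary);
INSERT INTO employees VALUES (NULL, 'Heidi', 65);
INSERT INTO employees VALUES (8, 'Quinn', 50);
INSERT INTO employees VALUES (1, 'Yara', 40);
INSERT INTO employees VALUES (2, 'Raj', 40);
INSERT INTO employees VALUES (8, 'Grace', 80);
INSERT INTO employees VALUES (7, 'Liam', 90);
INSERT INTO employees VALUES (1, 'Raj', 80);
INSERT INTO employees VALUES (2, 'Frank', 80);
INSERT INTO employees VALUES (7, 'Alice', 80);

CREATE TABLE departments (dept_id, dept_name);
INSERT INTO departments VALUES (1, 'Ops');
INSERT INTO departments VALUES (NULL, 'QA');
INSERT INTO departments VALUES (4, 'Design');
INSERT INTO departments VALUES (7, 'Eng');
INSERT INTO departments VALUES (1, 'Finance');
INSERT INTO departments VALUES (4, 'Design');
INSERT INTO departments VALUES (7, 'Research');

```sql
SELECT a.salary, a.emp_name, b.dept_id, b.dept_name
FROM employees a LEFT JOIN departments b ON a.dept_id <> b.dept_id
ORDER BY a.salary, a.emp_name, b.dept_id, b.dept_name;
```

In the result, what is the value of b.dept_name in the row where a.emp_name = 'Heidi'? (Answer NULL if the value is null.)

NULL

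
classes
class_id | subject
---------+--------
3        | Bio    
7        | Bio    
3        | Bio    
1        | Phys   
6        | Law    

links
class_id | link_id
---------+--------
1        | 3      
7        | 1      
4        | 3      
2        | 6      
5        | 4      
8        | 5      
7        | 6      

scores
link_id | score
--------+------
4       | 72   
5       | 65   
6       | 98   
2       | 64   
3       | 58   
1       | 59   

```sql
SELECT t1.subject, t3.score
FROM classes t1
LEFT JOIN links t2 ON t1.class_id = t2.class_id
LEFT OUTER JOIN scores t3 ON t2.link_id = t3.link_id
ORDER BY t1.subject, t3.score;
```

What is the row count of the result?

6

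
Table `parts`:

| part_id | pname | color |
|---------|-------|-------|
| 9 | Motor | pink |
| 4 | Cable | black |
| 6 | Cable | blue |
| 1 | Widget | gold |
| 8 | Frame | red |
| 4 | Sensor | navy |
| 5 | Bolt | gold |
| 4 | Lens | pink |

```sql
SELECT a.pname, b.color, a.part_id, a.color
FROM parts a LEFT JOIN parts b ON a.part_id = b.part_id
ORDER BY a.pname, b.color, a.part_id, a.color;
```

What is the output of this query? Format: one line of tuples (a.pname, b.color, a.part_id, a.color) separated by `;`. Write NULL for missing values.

(Bolt, gold, 5, gold); (Cable, black, 4, black); (Cable, blue, 6, blue); (Cable, navy, 4, black); (Cable, pink, 4, black); (Frame, red, 8, red); (Lens, black, 4, pink); (Lens, navy, 4, pink); (Lens, pink, 4, pink); (Motor, pink, 9, pink); (Sensor, black, 4, navy); (Sensor, navy, 4, navy); (Sensor, pink, 4, navy); (Widget, gold, 1, gold)

LEFT JOIN keeps every row from `parts a`; unmatched rows get NULL for `parts b`'s columns.
Matching on a.part_id = b.part_id.
Matched pairs: 14; unmatched a rows kept: 0.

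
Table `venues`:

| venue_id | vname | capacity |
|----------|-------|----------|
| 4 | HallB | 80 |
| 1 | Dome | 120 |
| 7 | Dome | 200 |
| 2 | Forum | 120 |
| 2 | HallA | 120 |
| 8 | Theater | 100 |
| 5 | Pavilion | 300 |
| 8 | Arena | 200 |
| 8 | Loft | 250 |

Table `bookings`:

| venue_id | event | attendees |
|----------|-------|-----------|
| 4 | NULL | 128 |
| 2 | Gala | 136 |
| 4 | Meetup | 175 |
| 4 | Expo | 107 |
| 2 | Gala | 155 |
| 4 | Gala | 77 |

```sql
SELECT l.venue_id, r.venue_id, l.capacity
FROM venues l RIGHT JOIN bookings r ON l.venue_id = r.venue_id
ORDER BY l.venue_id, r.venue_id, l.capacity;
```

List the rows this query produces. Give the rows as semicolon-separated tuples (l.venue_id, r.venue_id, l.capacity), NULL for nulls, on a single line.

(2, 2, 120); (2, 2, 120); (2, 2, 120); (2, 2, 120); (4, 4, 80); (4, 4, 80); (4, 4, 80); (4, 4, 80)

RIGHT JOIN keeps every row from `bookings`; unmatched rows get NULL for `venues`'s columns.
Matching on l.venue_id = r.venue_id.
- l row (venue_id=4): matches 4 r row(s) → 4 output row(s).
- l row (venue_id=1): no match.
- l row (venue_id=7): no match.
- l row (venue_id=2): matches 2 r row(s) → 2 output row(s).
- l row (venue_id=2): matches 2 r row(s) → 2 output row(s).
- l row (venue_id=8): no match.
- l row (venue_id=5): no match.
- l row (venue_id=8): no match.
- l row (venue_id=8): no match.
- every r row matched at least one l row.
After projecting and ordering:
l.venue_id | r.venue_id | l.capacity
2 | 2 | 120
2 | 2 | 120
2 | 2 | 120
2 | 2 | 120
4 | 4 | 80
4 | 4 | 80
4 | 4 | 80
4 | 4 | 80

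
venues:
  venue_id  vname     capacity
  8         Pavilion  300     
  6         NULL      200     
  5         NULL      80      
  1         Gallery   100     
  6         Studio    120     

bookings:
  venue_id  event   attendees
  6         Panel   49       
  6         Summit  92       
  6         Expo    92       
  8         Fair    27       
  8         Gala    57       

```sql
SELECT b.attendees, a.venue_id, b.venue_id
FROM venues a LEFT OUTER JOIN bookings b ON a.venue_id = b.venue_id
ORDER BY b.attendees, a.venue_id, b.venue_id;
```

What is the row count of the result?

LEFT JOIN keeps every row from `venues`; unmatched rows get NULL for `bookings`'s columns.
Matching on a.venue_id = b.venue_id.
Matched pairs: 8; unmatched a rows kept: 2.
Total: 8 matched + 2 padded = 10 rows.

10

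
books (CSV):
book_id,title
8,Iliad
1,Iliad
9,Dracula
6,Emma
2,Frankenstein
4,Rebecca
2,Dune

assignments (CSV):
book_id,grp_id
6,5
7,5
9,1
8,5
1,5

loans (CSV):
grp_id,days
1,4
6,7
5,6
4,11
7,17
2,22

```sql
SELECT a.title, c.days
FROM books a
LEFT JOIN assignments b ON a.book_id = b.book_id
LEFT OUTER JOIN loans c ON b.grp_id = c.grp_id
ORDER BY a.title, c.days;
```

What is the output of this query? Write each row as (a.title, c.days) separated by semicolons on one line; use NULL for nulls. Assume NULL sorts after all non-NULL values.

(Dracula, 4); (Dune, NULL); (Emma, 6); (Frankenstein, NULL); (Iliad, 6); (Iliad, 6); (Rebecca, NULL)

Joins associate left-to-right: books LEFT JOIN assignments on book_id gives 7 intermediate row(s).
Then LEFT JOIN `loans c` on grp_id: each of those 7 rows is kept; rows whose b.grp_id has no match in c get NULL for c's columns.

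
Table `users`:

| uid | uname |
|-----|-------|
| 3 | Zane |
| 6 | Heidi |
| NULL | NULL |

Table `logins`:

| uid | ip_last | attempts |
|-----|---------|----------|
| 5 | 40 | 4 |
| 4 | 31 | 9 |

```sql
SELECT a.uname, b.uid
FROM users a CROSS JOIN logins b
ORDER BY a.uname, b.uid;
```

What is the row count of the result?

CROSS JOIN pairs every row of `users` with every row of `logins`: 3 × 2 = 6 rows.

6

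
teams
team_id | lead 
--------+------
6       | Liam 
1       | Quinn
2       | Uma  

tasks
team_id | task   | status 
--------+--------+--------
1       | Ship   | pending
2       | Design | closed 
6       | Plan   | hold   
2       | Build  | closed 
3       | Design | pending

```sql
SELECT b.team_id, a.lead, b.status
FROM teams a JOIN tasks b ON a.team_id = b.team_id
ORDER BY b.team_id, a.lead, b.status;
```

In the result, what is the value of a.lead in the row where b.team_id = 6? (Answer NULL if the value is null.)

INNER JOIN keeps only pairs where the ON condition holds.
Matching on a.team_id = b.team_id.
Matched pairs: 4.

Liam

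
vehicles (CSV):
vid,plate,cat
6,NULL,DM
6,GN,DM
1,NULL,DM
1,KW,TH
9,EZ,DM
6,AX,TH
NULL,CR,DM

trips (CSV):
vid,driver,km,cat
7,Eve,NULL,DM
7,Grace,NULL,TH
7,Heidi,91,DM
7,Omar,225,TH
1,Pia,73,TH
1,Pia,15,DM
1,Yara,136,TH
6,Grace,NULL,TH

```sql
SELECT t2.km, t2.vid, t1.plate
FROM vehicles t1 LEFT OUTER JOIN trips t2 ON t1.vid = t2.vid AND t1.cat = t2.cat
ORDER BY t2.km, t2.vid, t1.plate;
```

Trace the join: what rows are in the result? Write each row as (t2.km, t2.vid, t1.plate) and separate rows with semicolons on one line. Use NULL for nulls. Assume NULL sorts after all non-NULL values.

(15, 1, NULL); (73, 1, KW); (136, 1, KW); (NULL, 6, AX); (NULL, NULL, CR); (NULL, NULL, EZ); (NULL, NULL, GN); (NULL, NULL, NULL)

LEFT JOIN keeps every row from `vehicles`; unmatched rows get NULL for `trips`'s columns.
Matching on t1.vid = t2.vid AND t1.cat = t2.cat. A NULL in a compared column never satisfies the condition.
- t1[0] vid=6, cat=DM → no match; kept with NULLs on the t2 side.
- t1[1] vid=6, cat=DM → no match; kept with NULLs on the t2 side.
- t1[2] vid=1, cat=DM → 1 match(es) in t2 → 1 row(s).
- t1[3] vid=1, cat=TH → 2 match(es) in t2 → 2 row(s).
- t1[4] vid=9, cat=DM → no match; kept with NULLs on the t2 side.
- t1[5] vid=6, cat=TH → 1 match(es) in t2 → 1 row(s).
- t1[6] vid=NULL, cat=DM → no match; kept with NULLs on the t2 side.
After projecting and ordering:
t2.km | t2.vid | t1.plate
15 | 1 | NULL
73 | 1 | KW
136 | 1 | KW
NULL | 6 | AX
NULL | NULL | CR
NULL | NULL | EZ
NULL | NULL | GN
NULL | NULL | NULL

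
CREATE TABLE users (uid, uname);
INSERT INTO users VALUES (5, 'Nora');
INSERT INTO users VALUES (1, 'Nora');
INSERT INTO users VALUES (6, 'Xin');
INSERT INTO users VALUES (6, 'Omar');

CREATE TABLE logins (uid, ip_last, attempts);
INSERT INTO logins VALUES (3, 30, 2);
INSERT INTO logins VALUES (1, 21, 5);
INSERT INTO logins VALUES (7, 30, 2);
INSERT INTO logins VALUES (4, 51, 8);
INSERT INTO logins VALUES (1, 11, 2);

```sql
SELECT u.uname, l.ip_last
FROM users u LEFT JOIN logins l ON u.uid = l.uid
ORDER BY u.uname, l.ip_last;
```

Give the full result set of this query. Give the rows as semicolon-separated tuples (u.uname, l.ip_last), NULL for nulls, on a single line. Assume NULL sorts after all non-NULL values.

LEFT JOIN keeps every row from `users`; unmatched rows get NULL for `logins`'s columns.
Matching on u.uid = l.uid.
- u[0] uid=5 → no match; kept with NULLs on the l side.
- u[1] uid=1 → 2 match(es) in l → 2 row(s).
- u[2] uid=6 → no match; kept with NULLs on the l side.
- u[3] uid=6 → no match; kept with NULLs on the l side.
After projecting and ordering:
u.uname | l.ip_last
Nora | 11
Nora | 21
Nora | NULL
Omar | NULL
Xin | NULL

(Nora, 11); (Nora, 21); (Nora, NULL); (Omar, NULL); (Xin, NULL)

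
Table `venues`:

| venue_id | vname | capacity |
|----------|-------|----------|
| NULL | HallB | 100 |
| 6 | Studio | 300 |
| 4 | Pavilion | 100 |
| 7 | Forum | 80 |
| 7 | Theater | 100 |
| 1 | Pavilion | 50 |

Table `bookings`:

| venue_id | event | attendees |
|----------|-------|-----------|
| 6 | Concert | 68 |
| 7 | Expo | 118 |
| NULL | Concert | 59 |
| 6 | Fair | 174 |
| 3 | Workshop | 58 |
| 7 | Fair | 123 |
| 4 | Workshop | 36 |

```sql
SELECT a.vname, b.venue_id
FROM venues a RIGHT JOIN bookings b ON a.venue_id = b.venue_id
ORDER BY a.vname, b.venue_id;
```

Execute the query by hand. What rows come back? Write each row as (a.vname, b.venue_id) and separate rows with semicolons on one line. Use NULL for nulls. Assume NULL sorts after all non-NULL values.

(Forum, 7); (Forum, 7); (Pavilion, 4); (Studio, 6); (Studio, 6); (Theater, 7); (Theater, 7); (NULL, 3); (NULL, NULL)

RIGHT JOIN keeps every row from `bookings`; unmatched rows get NULL for `venues`'s columns.
Matching on a.venue_id = b.venue_id. A NULL in a compared column never satisfies the condition.
- a (venue_id=NULL) has no partner in b.
- a (venue_id=6) pairs with 2 row(s) of b.
- a (venue_id=4) pairs with 1 row(s) of b.
- a (venue_id=7) pairs with 2 row(s) of b.
- a (venue_id=7) pairs with 2 row(s) of b.
- a (venue_id=1) has no partner in b.
- 2 b row(s) had no a match → kept, a columns NULL.
After projecting and ordering:
a.vname | b.venue_id
Forum | 7
Forum | 7
Pavilion | 4
Studio | 6
Studio | 6
Theater | 7
Theater | 7
NULL | 3
NULL | NULL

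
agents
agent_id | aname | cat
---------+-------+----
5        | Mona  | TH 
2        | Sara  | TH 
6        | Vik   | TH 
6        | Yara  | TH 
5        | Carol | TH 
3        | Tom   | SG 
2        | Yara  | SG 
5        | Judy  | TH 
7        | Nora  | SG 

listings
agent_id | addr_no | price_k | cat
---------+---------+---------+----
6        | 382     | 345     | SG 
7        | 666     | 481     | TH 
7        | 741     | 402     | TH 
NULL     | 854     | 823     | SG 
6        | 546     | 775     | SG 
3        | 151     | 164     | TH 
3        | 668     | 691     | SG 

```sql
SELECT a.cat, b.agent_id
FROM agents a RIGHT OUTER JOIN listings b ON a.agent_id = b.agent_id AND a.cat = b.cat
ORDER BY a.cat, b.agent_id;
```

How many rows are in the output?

RIGHT JOIN keeps every row from `listings`; unmatched rows get NULL for `agents`'s columns.
Matching on a.agent_id = b.agent_id AND a.cat = b.cat. A NULL in a compared column never satisfies the condition.
- a (agent_id=5, cat=TH) has no partner in b.
- a (agent_id=2, cat=TH) has no partner in b.
- a (agent_id=6, cat=TH) has no partner in b.
- a (agent_id=6, cat=TH) has no partner in b.
- a (agent_id=5, cat=TH) has no partner in b.
- a (agent_id=3, cat=SG) pairs with 1 row(s) of b.
- a (agent_id=2, cat=SG) has no partner in b.
- a (agent_id=5, cat=TH) has no partner in b.
- a (agent_id=7, cat=SG) has no partner in b.
- 6 b row(s) had no a match → kept, a columns NULL.
Total: 1 matched + 6 padded = 7 rows.

7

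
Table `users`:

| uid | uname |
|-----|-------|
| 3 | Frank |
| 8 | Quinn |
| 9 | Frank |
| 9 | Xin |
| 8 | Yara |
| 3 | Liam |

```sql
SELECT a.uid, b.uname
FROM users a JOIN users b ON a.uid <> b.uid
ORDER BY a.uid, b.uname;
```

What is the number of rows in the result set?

24

INNER JOIN keeps only pairs where the ON condition holds.
Matching on a.uid <> b.uid.
- a row (uid=3): matches 4 b row(s) → 4 output row(s).
- a row (uid=8): matches 4 b row(s) → 4 output row(s).
- a row (uid=9): matches 4 b row(s) → 4 output row(s).
- a row (uid=9): matches 4 b row(s) → 4 output row(s).
- a row (uid=8): matches 4 b row(s) → 4 output row(s).
- a row (uid=3): matches 4 b row(s) → 4 output row(s).
Total: 24 rows.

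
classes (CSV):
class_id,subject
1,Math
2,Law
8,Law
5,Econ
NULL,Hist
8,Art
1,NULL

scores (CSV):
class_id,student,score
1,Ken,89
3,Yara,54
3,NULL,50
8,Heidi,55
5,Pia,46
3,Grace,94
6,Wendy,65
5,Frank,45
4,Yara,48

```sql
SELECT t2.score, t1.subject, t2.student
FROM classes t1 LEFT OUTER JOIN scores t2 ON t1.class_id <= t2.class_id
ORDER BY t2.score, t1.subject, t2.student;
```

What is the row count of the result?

33

LEFT JOIN keeps every row from `classes`; unmatched rows get NULL for `scores`'s columns.
Matching on t1.class_id <= t2.class_id. A NULL in a compared column never satisfies the condition.
- class_id=1: 9 matching t2 row(s), so 9 row(s) emitted.
- class_id=2: 8 matching t2 row(s), so 8 row(s) emitted.
- class_id=8: 1 matching t2 row(s), so 1 row(s) emitted.
- class_id=5: 4 matching t2 row(s), so 4 row(s) emitted.
- class_id=NULL: no t2 row matches, row kept with t2 columns NULL.
- class_id=8: 1 matching t2 row(s), so 1 row(s) emitted.
- class_id=1: 9 matching t2 row(s), so 9 row(s) emitted.
Total: 32 matched + 1 padded = 33 rows.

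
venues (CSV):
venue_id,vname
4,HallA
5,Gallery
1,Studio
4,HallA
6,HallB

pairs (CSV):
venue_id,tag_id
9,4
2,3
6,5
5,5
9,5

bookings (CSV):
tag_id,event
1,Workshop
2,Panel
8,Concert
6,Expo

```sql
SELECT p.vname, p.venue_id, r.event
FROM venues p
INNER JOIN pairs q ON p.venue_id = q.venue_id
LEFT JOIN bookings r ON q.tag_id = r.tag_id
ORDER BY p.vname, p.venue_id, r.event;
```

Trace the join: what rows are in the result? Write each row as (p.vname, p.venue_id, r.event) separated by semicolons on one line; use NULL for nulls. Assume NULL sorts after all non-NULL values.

Evaluate left to right. First `venues p INNER JOIN pairs q` on venue_id: 2 row(s).
Then LEFT JOIN `bookings r` on tag_id: each of those 2 rows is kept; rows whose q.tag_id has no match in r get NULL for r's columns.

(Gallery, 5, NULL); (HallB, 6, NULL)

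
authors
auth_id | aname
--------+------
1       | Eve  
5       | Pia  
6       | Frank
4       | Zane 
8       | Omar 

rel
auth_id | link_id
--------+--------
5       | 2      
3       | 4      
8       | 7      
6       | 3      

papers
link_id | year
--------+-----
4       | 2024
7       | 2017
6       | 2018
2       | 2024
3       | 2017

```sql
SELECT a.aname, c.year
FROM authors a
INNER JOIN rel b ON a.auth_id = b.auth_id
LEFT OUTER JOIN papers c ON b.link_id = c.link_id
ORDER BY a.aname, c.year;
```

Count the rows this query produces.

3

Step 1 — a INNER JOIN b on auth_id → 3 row(s).
Then LEFT JOIN `papers c` on link_id: each of those 3 rows is kept; rows whose b.link_id has no match in c get NULL for c's columns.
Result: 3 row(s).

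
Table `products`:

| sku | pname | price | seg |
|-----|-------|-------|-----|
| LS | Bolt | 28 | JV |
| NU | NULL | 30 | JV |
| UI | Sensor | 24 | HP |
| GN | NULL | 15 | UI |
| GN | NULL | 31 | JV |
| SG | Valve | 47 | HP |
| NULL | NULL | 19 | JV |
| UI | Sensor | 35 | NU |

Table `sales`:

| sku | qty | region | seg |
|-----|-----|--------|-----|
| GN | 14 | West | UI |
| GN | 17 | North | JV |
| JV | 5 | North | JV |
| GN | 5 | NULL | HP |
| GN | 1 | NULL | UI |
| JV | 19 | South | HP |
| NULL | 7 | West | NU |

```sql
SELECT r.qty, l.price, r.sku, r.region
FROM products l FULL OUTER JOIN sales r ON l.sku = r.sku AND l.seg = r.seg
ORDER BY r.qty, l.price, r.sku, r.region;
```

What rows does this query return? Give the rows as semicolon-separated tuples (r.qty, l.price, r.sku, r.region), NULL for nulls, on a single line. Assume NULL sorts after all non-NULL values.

(1, 15, GN, NULL); (5, NULL, GN, NULL); (5, NULL, JV, North); (7, NULL, NULL, West); (14, 15, GN, West); (17, 31, GN, North); (19, NULL, JV, South); (NULL, 19, NULL, NULL); (NULL, 24, NULL, NULL); (NULL, 28, NULL, NULL); (NULL, 30, NULL, NULL); (NULL, 35, NULL, NULL); (NULL, 47, NULL, NULL)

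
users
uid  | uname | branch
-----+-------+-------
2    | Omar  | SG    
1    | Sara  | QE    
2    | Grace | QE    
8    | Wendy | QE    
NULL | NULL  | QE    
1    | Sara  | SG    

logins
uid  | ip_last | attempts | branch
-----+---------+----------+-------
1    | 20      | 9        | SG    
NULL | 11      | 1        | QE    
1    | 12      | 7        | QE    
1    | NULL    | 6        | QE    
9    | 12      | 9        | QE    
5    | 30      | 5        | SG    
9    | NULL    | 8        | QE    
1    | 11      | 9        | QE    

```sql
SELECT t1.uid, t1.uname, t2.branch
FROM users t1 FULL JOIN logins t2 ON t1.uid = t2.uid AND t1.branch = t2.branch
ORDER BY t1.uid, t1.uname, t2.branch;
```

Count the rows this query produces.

12

FULL OUTER JOIN keeps every row from both sides; unmatched rows get NULL for the other side's columns.
Matching on t1.uid = t2.uid AND t1.branch = t2.branch. A NULL in a compared column never satisfies the condition.
- t1 (uid=2, branch=SG) has no partner → padded with NULL.
- t1 (uid=1, branch=QE) pairs with 3 row(s) of t2.
- t1 (uid=2, branch=QE) has no partner → padded with NULL.
- t1 (uid=8, branch=QE) has no partner → padded with NULL.
- t1 (uid=NULL, branch=QE) has no partner → padded with NULL.
- t1 (uid=1, branch=SG) pairs with 1 row(s) of t2.
- 4 t2 row(s) had no t1 match → kept, t1 columns NULL.
Total: 4 matched + 8 padded = 12 rows.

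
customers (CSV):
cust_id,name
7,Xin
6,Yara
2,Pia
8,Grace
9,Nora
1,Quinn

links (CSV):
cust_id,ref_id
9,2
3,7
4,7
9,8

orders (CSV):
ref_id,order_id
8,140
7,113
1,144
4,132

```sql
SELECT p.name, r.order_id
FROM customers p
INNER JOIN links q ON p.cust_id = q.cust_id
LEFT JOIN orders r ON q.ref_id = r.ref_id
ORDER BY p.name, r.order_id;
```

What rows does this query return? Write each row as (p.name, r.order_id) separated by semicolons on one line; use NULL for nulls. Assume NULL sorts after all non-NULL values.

Joins associate left-to-right: customers INNER JOIN links on cust_id gives 2 intermediate row(s).
Then LEFT JOIN `orders r` on ref_id: each of those 2 rows is kept; rows whose q.ref_id has no match in r get NULL for r's columns.

(Nora, 140); (Nora, NULL)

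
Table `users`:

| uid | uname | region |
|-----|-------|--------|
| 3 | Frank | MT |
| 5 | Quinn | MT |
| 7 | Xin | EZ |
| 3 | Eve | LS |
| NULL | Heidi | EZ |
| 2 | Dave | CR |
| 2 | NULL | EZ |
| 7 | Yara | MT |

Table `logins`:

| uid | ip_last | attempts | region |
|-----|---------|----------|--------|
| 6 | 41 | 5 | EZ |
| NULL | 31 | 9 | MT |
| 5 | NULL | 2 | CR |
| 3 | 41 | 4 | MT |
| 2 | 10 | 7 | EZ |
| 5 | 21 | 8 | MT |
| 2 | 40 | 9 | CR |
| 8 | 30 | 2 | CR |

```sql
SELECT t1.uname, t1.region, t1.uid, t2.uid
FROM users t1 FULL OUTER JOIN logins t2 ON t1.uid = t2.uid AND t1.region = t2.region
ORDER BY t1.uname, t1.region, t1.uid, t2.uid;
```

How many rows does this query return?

FULL OUTER JOIN keeps every row from both sides; unmatched rows get NULL for the other side's columns.
Matching on t1.uid = t2.uid AND t1.region = t2.region. A NULL in a compared column never satisfies the condition.
- t1 (uid=3, region=MT) pairs with 1 row(s) of t2.
- t1 (uid=5, region=MT) pairs with 1 row(s) of t2.
- t1 (uid=7, region=EZ) has no partner → padded with NULL.
- t1 (uid=3, region=LS) has no partner → padded with NULL.
- t1 (uid=NULL, region=EZ) has no partner → padded with NULL.
- t1 (uid=2, region=CR) pairs with 1 row(s) of t2.
- t1 (uid=2, region=EZ) pairs with 1 row(s) of t2.
- t1 (uid=7, region=MT) has no partner → padded with NULL.
- plus 4 unmatched t2 row(s), each kept with NULL t1 columns.
Total: 4 matched + 8 padded = 12 rows.

12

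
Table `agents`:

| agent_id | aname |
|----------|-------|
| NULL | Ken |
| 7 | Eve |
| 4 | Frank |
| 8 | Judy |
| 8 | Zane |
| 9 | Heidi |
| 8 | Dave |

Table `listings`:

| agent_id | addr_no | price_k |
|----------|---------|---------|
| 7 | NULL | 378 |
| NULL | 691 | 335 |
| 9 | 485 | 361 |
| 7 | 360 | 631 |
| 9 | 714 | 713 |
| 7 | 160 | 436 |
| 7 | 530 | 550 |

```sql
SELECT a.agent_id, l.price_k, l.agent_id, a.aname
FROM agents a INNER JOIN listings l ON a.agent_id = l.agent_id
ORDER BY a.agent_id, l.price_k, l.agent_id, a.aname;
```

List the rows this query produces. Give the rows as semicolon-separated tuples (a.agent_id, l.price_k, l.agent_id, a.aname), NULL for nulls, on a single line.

(7, 378, 7, Eve); (7, 436, 7, Eve); (7, 550, 7, Eve); (7, 631, 7, Eve); (9, 361, 9, Heidi); (9, 713, 9, Heidi)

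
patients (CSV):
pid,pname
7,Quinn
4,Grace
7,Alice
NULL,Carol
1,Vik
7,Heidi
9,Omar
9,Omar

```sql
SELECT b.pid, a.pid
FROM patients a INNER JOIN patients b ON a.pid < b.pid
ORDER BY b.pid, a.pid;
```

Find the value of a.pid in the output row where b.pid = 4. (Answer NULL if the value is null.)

1

INNER JOIN keeps only pairs where the ON condition holds.
Matching on a.pid < b.pid. A NULL in a compared column never satisfies the condition.
- a (pid=7) pairs with 2 row(s) of b.
- a (pid=4) pairs with 5 row(s) of b.
- a (pid=7) pairs with 2 row(s) of b.
- a (pid=NULL) has no partner → excluded.
- a (pid=1) pairs with 6 row(s) of b.
- a (pid=7) pairs with 2 row(s) of b.
- a (pid=9) has no partner → excluded.
- a (pid=9) has no partner → excluded.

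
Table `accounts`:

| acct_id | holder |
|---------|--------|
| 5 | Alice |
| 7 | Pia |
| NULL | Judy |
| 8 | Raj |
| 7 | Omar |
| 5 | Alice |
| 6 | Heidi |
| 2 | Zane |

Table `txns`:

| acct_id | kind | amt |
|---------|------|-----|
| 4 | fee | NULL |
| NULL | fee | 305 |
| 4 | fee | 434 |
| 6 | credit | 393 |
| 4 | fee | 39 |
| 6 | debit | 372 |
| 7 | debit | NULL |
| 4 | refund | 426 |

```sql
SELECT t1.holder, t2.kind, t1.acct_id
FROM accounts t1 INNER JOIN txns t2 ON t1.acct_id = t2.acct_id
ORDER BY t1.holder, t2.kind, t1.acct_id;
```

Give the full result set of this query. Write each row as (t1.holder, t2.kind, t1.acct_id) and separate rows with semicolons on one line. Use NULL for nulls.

(Heidi, credit, 6); (Heidi, debit, 6); (Omar, debit, 7); (Pia, debit, 7)

INNER JOIN keeps only pairs where the ON condition holds.
Matching on t1.acct_id = t2.acct_id. A NULL in a compared column never satisfies the condition.
Matched pairs: 4.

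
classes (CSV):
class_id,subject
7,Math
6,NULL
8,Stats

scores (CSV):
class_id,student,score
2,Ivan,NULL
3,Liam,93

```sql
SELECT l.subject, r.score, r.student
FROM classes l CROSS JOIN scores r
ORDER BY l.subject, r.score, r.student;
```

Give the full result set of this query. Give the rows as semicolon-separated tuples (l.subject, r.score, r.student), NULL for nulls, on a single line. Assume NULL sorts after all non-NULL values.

(Math, 93, Liam); (Math, NULL, Ivan); (Stats, 93, Liam); (Stats, NULL, Ivan); (NULL, 93, Liam); (NULL, NULL, Ivan)

CROSS JOIN pairs every row of `classes` with every row of `scores`: 3 × 2 = 6 rows.
After projecting and ordering:
l.subject | r.score | r.student
Math | 93 | Liam
Math | NULL | Ivan
Stats | 93 | Liam
Stats | NULL | Ivan
NULL | 93 | Liam
NULL | NULL | Ivan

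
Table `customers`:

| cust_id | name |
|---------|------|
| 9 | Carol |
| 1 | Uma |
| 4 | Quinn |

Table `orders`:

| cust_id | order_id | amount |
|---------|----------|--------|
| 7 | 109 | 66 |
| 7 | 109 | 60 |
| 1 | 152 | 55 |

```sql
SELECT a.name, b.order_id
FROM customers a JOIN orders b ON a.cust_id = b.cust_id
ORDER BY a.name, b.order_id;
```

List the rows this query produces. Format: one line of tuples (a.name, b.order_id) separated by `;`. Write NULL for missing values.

INNER JOIN keeps only pairs where the ON condition holds.
Matching on a.cust_id = b.cust_id.
Matched pairs: 1.

(Uma, 152)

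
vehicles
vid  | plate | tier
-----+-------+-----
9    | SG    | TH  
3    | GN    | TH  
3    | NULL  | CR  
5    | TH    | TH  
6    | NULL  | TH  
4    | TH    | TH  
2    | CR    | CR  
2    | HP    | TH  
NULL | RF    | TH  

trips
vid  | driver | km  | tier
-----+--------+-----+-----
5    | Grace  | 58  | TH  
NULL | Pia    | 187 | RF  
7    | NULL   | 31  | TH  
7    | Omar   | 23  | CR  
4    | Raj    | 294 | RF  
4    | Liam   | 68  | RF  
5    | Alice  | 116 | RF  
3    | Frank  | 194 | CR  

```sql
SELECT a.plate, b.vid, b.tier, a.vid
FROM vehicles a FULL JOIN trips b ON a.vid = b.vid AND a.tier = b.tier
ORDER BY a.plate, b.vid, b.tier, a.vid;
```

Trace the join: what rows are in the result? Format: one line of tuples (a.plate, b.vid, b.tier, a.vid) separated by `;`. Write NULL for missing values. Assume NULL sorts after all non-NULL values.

(CR, NULL, NULL, 2); (GN, NULL, NULL, 3); (HP, NULL, NULL, 2); (RF, NULL, NULL, NULL); (SG, NULL, NULL, 9); (TH, 5, TH, 5); (TH, NULL, NULL, 4); (NULL, 3, CR, 3); (NULL, 4, RF, NULL); (NULL, 4, RF, NULL); (NULL, 5, RF, NULL); (NULL, 7, CR, NULL); (NULL, 7, TH, NULL); (NULL, NULL, RF, NULL); (NULL, NULL, NULL, 6)

FULL OUTER JOIN keeps every row from both sides; unmatched rows get NULL for the other side's columns.
Matching on a.vid = b.vid AND a.tier = b.tier. A NULL in a compared column never satisfies the condition.
- a[0] vid=9, tier=TH → no match; kept with NULLs on the b side.
- a[1] vid=3, tier=TH → no match; kept with NULLs on the b side.
- a[2] vid=3, tier=CR → 1 match(es) in b → 1 row(s).
- a[3] vid=5, tier=TH → 1 match(es) in b → 1 row(s).
- a[4] vid=6, tier=TH → no match; kept with NULLs on the b side.
- a[5] vid=4, tier=TH → no match; kept with NULLs on the b side.
- a[6] vid=2, tier=CR → no match; kept with NULLs on the b side.
- a[7] vid=2, tier=TH → no match; kept with NULLs on the b side.
- a[8] vid=NULL, tier=TH → no match; kept with NULLs on the b side.
- plus 6 unmatched b row(s), each kept with NULL a columns.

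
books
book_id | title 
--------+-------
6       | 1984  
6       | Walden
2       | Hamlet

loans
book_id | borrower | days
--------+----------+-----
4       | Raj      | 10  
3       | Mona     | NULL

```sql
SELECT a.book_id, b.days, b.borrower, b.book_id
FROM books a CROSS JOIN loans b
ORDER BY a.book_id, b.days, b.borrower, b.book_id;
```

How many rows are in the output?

6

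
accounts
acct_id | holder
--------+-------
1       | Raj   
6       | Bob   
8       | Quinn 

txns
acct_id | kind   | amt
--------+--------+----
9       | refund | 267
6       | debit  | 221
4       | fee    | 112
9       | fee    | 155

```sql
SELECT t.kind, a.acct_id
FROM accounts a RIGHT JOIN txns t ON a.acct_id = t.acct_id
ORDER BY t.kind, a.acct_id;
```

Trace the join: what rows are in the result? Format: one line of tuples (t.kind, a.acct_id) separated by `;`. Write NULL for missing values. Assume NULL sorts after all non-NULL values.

(debit, 6); (fee, NULL); (fee, NULL); (refund, NULL)

RIGHT JOIN keeps every row from `txns`; unmatched rows get NULL for `accounts`'s columns.
Matching on a.acct_id = t.acct_id.
- acct_id=1: no matching t row.
- acct_id=6: 1 matching t row(s), so 1 row(s) emitted.
- acct_id=8: no matching t row.
- 3 row(s) from t found no a partner → padded with NULL.
After projecting and ordering:
t.kind | a.acct_id
debit | 6
fee | NULL
fee | NULL
refund | NULL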